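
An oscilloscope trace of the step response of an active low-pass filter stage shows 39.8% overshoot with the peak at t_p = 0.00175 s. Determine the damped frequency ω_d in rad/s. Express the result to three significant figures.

ω_d ≈ 1800 rad/s

t_p = π/ω_d, so ω_d = π/0.00175 = 1800 rad/s.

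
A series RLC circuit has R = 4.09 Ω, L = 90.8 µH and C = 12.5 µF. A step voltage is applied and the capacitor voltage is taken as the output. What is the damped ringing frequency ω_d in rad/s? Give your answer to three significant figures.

For a series RLC circuit (capacitor voltage as output), ω_n = 1/√(LC) = 1/√(90.8 µH · 12.5 µF) = 29700 rad/s.
ζ = (R/2)·√(C/L) = (4.09/2)·√(12.5 µF/90.8 µH) = 0.759.
ω_d = 29700·√(1 − 0.759²) = 19300 rad/s.

ω_d ≈ 19300 rad/s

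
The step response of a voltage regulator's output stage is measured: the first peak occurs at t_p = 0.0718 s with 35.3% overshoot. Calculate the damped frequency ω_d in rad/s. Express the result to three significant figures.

t_p = π/ω_d, so ω_d = π/0.0718 = 43.8 rad/s.

ω_d ≈ 43.8 rad/s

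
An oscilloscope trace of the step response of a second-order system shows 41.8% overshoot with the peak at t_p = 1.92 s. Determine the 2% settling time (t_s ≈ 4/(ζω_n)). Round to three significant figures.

t_s ≈ 8.80 s

The overshoot fixes ζ = −ln(OS)/√(π²+ln²(OS)) = 0.268.
t_p = π/ω_d ⇒ ω_d = 1.64 rad/s; then ω_n = ω_d/√(1−ζ²) = 1.70 rad/s.
t_s ≈ 4/(ζω_n) = 4/(0.268·1.70) = 8.80 s.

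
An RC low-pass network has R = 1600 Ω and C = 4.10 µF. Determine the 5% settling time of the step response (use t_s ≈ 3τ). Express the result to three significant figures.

t_s ≈ 0.0197 s

τ = RC = 1600 × 4.10 µF = 0.00656 s.
t_s ≈ 3τ = 0.0197 s.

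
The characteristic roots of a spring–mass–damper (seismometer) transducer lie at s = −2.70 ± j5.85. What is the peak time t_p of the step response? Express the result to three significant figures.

t_p ≈ 0.537 s

t_p = π/ω_d with ω_d = 5.85 (the imaginary part), so t_p = 0.537 s.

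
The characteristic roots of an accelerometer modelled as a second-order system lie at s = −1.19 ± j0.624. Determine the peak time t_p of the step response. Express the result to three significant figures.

t_p ≈ 5.03 s

t_p = π/ω_d with ω_d = 0.624 (the imaginary part), so t_p = 5.03 s.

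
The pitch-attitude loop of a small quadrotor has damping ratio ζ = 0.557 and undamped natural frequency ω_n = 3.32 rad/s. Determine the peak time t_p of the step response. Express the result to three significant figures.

The damped frequency is ω_d = ω_n√(1−ζ²) = 3.32·√(1−0.310) = 2.76 rad/s.
Peak time t_p = π/ω_d = π/2.76 = 1.14 s.

t_p ≈ 1.14 s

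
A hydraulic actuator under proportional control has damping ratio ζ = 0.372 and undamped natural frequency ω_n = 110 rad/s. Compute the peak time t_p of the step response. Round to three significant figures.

The damped frequency is ω_d = ω_n√(1−ζ²) = 110·√(1−0.138) = 102 rad/s.
Peak time t_p = π/ω_d = π/102 = 0.0308 s.

t_p ≈ 0.0308 s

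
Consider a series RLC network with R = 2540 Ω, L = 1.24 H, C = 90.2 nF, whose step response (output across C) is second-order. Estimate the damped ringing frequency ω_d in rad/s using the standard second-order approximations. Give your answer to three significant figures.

For a series RLC circuit (capacitor voltage as output), ω_n = 1/√(LC) = 1/√(1.24 H · 90.2 nF) = 2990 rad/s.
ζ = (R/2)·√(C/L) = (2540/2)·√(90.2 nF/1.24 H) = 0.343.
The damped frequency ω_d = ω_n√(1−ζ²) = 2810 rad/s.

ω_d ≈ 2810 rad/s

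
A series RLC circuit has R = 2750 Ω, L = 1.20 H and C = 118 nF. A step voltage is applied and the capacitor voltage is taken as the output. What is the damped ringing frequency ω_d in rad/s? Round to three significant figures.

ω_d ≈ 2400 rad/s

For a series RLC circuit (capacitor voltage as output), ω_n = 1/√(LC) = 1/√(1.20 H · 118 nF) = 2660 rad/s.
ζ = (R/2)·√(C/L) = (2750/2)·√(118 nF/1.20 H) = 0.431.
ω_d = 2660·√(1 − 0.431²) = 2400 rad/s.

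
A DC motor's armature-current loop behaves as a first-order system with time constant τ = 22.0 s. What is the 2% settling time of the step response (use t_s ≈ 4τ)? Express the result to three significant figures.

t_s ≈ 4τ = 88.0 s.

t_s ≈ 88.0 s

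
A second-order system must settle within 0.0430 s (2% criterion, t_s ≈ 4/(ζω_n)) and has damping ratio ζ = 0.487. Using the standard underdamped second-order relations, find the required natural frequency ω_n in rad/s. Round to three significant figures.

ω_n ≈ 191 rad/s

Rearranging t_s ≈ 4/(ζω_n) gives ω_n = 4/(ζ·t_s) = 4/(0.487 × 0.0430) = 191 rad/s.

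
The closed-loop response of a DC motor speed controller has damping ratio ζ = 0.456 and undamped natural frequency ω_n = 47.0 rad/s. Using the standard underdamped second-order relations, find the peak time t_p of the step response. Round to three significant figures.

t_p ≈ 0.0751 s

The damped frequency is ω_d = ω_n√(1−ζ²) = 47.0·√(1−0.208) = 41.8 rad/s.
Peak time t_p = π/ω_d = π/41.8 = 0.0751 s.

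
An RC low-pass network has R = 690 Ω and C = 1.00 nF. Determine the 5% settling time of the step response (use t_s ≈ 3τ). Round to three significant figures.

τ = RC = 690 × 1.00 nF = 0.000000690 s.
t_s ≈ 3τ = 0.00000207 s.

t_s ≈ 0.00000207 s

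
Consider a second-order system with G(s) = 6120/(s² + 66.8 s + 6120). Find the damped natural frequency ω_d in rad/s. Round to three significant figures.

ω_d ≈ 70.7 rad/s

Matching coefficients with s² + 2ζω_n s + ω_n² gives ω_n² = 6120 ⇒ ω_n = 78.2 rad/s, and ζ = 66.8/(2ω_n) = 0.427.
ω_d = ω_n√(1−ζ²) = 70.7 rad/s.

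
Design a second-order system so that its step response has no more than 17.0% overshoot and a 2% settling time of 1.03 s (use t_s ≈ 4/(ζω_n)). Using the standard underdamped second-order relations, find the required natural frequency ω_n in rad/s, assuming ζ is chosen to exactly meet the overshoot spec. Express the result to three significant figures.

ω_n ≈ 7.90 rad/s

From %OS = 100·exp(−πζ/√(1−ζ²)), invert to get ζ = −ln(OS)/√(π² + ln²(OS)) with OS = 0.170.
−ln 0.170 = 1.772, so ζ = 1.772/√(π² + 3.140) = 0.491.
Then ω_n = 4/(ζ t_s) = 4/(0.491 × 1.03) = 7.90 rad/s.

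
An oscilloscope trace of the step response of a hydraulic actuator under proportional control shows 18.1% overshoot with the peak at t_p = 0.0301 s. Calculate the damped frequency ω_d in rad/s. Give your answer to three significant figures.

ω_d ≈ 104 rad/s

t_p = π/ω_d, so ω_d = π/0.0301 = 104 rad/s.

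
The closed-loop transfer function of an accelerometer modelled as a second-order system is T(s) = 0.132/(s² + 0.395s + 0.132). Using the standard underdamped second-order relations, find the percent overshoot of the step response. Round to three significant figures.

ω_n = √0.132 = 0.363 rad/s; ζ = 0.395/(2·0.363) = 0.544.
%OS = 100·exp(−πζ/√(1−ζ²)) = 13.1%.

%OS ≈ 13.1%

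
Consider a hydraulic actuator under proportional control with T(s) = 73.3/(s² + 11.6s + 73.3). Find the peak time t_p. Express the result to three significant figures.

t_p ≈ 0.499 s

Comparing the denominator to s² + 2ζω_n s + ω_n²: ω_n = √73.3 = 8.56 rad/s, and 2ζω_n = 11.6 so ζ = 11.6/(2·8.56) = 0.677.
The damped frequency ω_d = ω_n√(1−ζ²) = 6.30 rad/s. Then t_p = π/ω_d = 0.499 s.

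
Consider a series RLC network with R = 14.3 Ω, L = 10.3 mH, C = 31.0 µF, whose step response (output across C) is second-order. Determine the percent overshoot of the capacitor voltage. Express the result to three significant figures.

%OS ≈ 26.2%

For a series RLC circuit (capacitor voltage as output), ω_n = 1/√(LC) = 1/√(10.3 mH · 31.0 µF) = 1770 rad/s.
ζ = (R/2)·√(C/L) = (14.3/2)·√(31.0 µF/10.3 mH) = 0.392.
%OS = 100 e^{−πζ/√(1−ζ²)} with ζ = 0.392 gives 26.2%.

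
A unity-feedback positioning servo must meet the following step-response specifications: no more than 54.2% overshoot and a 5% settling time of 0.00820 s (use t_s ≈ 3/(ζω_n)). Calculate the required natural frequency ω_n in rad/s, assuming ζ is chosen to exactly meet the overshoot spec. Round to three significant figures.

From %OS = 100·exp(−πζ/√(1−ζ²)), invert to get ζ = −ln(OS)/√(π² + ln²(OS)) with OS = 0.542.
−ln 0.542 = 0.6125, so ζ = 0.6125/√(π² + 0.3751) = 0.191.
Then ω_n = 3/(ζ t_s) = 3/(0.191 × 0.00820) = 1910 rad/s.

ω_n ≈ 1910 rad/s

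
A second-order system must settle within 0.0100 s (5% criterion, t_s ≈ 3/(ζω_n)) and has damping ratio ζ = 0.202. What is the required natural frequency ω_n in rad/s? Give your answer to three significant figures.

ω_n ≈ 1490 rad/s

Rearranging t_s ≈ 3/(ζω_n) gives ω_n = 3/(ζ·t_s) = 3/(0.202 × 0.0100) = 1490 rad/s.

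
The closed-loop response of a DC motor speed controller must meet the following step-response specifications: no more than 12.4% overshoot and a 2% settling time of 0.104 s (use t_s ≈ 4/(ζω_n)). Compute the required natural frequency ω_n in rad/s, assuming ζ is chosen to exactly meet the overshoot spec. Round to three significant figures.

ω_n ≈ 69.5 rad/s

Inverting the overshoot relation: ζ = |ln 0.124|/√(π² + ln²0.124) = 0.553.
From t_s ≈ 4/(ζω_n): ω_n = 4/(ζ·t_s) = 4/(0.553·0.104) = 69.5 rad/s.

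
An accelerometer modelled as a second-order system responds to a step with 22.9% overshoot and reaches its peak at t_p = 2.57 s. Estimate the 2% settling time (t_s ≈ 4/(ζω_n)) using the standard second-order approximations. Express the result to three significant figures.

The overshoot fixes ζ = −ln(OS)/√(π²+ln²(OS)) = 0.425.
From t_p = π/ω_d, ω_d = π/2.57 = 1.22 rad/s, so ω_n = ω_d/√(1−ζ²) = 1.35 rad/s.
t_s ≈ 4/(ζω_n) = 4/(0.425·1.35) = 6.97 s.

t_s ≈ 6.97 s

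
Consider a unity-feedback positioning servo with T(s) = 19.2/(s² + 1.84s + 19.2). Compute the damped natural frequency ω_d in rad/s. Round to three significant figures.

ω_d ≈ 4.28 rad/s

Comparing the denominator to s² + 2ζω_n s + ω_n²: ω_n = √19.2 = 4.38 rad/s, and 2ζω_n = 1.84 so ζ = 1.84/(2·4.38) = 0.210.
ω_d = ω_n√(1−ζ²) = 4.28 rad/s.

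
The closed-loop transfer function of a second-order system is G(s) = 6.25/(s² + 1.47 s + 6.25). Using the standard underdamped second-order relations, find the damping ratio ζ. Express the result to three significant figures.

Matching coefficients with s² + 2ζω_n s + ω_n² gives ω_n² = 6.25 ⇒ ω_n = 2.50 rad/s, and ζ = 1.47/(2ω_n) = 0.294.

ζ ≈ 0.294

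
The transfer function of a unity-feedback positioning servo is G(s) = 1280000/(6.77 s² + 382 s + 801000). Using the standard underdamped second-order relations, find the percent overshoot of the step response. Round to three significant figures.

Dividing through by 6.77: denominator becomes s² + 56.43 s + 118300.
So ω_n = √118300 = 344 rad/s and ζ = 56.43/(2·344) = 0.0820.
%OS = 100 e^{−πζ/√(1−ζ²)} with ζ = 0.0820 gives 77.2%.

%OS ≈ 77.2%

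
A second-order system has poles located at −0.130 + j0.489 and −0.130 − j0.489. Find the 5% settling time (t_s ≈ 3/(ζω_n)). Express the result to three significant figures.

For poles at −σ ± jω_d, ζω_n = σ = 0.130, so t_s ≈ 3/σ = 23.1 s.

t_s ≈ 23.1 s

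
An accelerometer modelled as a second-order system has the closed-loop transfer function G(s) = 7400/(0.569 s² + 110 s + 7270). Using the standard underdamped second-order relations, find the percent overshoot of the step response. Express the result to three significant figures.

Dividing through by 0.569: denominator becomes s² + 193.3 s + 12780.
So ω_n = √12780 = 113 rad/s and ζ = 193.3/(2·113) = 0.855.
Overshoot: exp(−π·0.855/√(1−0.855²)) = 0.00561, i.e. 0.561%.

%OS ≈ 0.561%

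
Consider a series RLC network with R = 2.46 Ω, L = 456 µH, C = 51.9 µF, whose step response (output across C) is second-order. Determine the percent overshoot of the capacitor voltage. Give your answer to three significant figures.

For a series RLC circuit (capacitor voltage as output), ω_n = 1/√(LC) = 1/√(456 µH · 51.9 µF) = 6500 rad/s.
ζ = (R/2)·√(C/L) = (2.46/2)·√(51.9 µF/456 µH) = 0.415.
Overshoot: exp(−π·0.415/√(1−0.415²)) = 0.239, i.e. 23.9%.

%OS ≈ 23.9%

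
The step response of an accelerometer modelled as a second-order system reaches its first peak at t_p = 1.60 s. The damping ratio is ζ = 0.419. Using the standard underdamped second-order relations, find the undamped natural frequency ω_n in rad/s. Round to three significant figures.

ω_n ≈ 2.16 rad/s

Peak time t_p = π/ω_d, so ω_d = π/t_p = π/1.60 = 1.96 rad/s.
ω_n = ω_d/√(1−ζ²) = 1.96/√0.824 = 2.16 rad/s.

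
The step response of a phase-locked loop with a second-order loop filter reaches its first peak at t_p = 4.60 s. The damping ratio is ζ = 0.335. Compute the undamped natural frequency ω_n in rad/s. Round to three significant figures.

Peak time t_p = π/ω_d, so ω_d = π/t_p = π/4.60 = 0.683 rad/s.
ω_n = ω_d/√(1−ζ²) = 0.683/√0.888 = 0.725 rad/s.

ω_n ≈ 0.725 rad/s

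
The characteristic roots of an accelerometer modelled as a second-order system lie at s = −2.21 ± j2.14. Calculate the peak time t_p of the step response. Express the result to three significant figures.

t_p ≈ 1.47 s

t_p = π/ω_d with ω_d = 2.14 (the imaginary part), so t_p = 1.47 s.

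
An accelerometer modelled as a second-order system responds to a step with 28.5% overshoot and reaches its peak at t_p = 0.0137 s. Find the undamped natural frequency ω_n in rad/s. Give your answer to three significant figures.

ω_n ≈ 247 rad/s

The overshoot fixes ζ = −ln(OS)/√(π²+ln²(OS)) = 0.371.
t_p = π/ω_d ⇒ ω_d = 229 rad/s; then ω_n = ω_d/√(1−ζ²) = 247 rad/s.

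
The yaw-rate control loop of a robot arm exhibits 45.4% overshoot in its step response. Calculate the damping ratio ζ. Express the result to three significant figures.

ζ = −ln(OS)/√(π² + (ln OS)²). With OS = 0.454, ln OS = −0.7897 and ζ = 0.7897/3.239 = 0.244.

ζ ≈ 0.244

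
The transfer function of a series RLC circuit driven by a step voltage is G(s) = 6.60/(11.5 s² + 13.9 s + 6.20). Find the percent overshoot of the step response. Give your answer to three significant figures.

%OS ≈ 1.05%

Dividing through by 11.5: denominator becomes s² + 1.209 s + 0.5391.
So ω_n = √0.5391 = 0.734 rad/s and ζ = 1.209/(2·0.734) = 0.823.
Overshoot: exp(−π·0.823/√(1−0.823²)) = 0.0105, i.e. 1.05%.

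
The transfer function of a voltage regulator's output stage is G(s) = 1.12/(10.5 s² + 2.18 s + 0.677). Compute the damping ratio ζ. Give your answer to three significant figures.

ζ ≈ 0.409

Dividing through by 10.5: denominator becomes s² + 0.2076 s + 0.06448.
So ω_n = √0.06448 = 0.254 rad/s and ζ = 0.2076/(2·0.254) = 0.409.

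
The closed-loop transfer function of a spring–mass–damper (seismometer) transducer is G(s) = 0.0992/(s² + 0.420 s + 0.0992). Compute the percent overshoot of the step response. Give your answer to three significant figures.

%OS ≈ 6.02%

ω_n = √0.0992 = 0.315 rad/s; ζ = 0.420/(2·0.315) = 0.667.
%OS = 100·exp(−πζ/√(1−ζ²)) = 6.02%.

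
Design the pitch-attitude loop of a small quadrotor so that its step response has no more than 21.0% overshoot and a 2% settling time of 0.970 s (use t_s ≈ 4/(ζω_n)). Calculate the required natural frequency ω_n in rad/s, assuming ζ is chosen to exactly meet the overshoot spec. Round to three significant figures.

ω_n ≈ 9.27 rad/s

Inverting the overshoot relation: ζ = |ln 0.210|/√(π² + ln²0.210) = 0.445.
From t_s ≈ 4/(ζω_n): ω_n = 4/(ζ·t_s) = 4/(0.445·0.970) = 9.27 rad/s.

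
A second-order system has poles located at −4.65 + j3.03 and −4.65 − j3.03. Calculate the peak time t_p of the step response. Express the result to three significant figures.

t_p ≈ 1.04 s

t_p = π/ω_d with ω_d = 3.03 (the imaginary part), so t_p = 1.04 s.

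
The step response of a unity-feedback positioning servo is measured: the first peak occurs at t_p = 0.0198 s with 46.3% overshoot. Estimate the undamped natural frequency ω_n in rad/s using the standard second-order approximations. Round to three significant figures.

ω_n ≈ 163 rad/s

ζ from %OS: ζ = |ln 0.463|/√(π²+ln²0.463) = 0.238.
From t_p = π/ω_d, ω_d = π/0.0198 = 159 rad/s, so ω_n = ω_d/√(1−ζ²) = 163 rad/s.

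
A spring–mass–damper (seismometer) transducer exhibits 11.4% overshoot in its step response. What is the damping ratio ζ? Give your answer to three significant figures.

ζ ≈ 0.569

From %OS = 100·exp(−πζ/√(1−ζ²)), invert to get ζ = −ln(OS)/√(π² + ln²(OS)) with OS = 0.114.
−ln 0.114 = 2.172, so ζ = 2.172/√(π² + 4.716) = 0.569.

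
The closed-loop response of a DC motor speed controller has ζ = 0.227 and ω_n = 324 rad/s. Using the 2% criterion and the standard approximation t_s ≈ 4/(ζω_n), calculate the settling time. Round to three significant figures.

t_s ≈ 4/(ζω_n) = 4/(0.227 × 324) = 0.0544 s.

t_s ≈ 0.0544 s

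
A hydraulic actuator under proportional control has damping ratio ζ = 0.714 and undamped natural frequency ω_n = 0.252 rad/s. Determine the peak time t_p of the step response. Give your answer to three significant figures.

The damped frequency is ω_d = ω_n√(1−ζ²) = 0.252·√(1−0.510) = 0.176 rad/s.
Peak time t_p = π/ω_d = π/0.176 = 17.8 s.

t_p ≈ 17.8 s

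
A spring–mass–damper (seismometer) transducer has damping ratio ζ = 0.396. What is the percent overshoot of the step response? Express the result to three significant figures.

%OS ≈ 25.8%

For an underdamped second-order system, %OS = 100·exp(−πζ/√(1−ζ²)).
πζ/√(1−ζ²) = π·0.396/√(1−0.157) = 1.355, so %OS = 100·e^(−1.355) = 25.8%.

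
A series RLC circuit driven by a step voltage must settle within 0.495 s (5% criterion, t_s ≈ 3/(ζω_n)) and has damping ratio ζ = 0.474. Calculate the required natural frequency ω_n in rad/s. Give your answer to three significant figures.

Rearranging t_s ≈ 3/(ζω_n) gives ω_n = 3/(ζ·t_s) = 3/(0.474 × 0.495) = 12.8 rad/s.

ω_n ≈ 12.8 rad/s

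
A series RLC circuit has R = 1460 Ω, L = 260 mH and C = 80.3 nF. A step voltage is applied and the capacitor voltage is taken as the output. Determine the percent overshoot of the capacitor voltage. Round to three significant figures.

For a series RLC circuit (capacitor voltage as output), ω_n = 1/√(LC) = 1/√(260 mH · 80.3 nF) = 6920 rad/s.
ζ = (R/2)·√(C/L) = (1460/2)·√(80.3 nF/260 mH) = 0.406.
Overshoot: exp(−π·0.406/√(1−0.406²)) = 0.248, i.e. 24.8%.

%OS ≈ 24.8%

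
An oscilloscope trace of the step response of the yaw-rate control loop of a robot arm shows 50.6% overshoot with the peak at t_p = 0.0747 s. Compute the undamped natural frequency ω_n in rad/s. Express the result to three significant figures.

ζ from %OS: ζ = |ln 0.506|/√(π²+ln²0.506) = 0.212.
From t_p = π/ω_d, ω_d = π/0.0747 = 42.1 rad/s, so ω_n = ω_d/√(1−ζ²) = 43.0 rad/s.

ω_n ≈ 43.0 rad/s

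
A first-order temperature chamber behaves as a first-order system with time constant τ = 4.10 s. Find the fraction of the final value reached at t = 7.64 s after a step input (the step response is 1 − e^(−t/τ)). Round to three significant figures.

y/y_∞ ≈ 0.845

y(t)/y_∞ = 1 − e^(−t/τ) = 1 − e^(−7.64/4.10) = 1 − e^(−1.86) = 0.845.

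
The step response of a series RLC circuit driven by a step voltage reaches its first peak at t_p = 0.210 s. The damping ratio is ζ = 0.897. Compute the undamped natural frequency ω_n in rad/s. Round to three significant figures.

Peak time t_p = π/ω_d, so ω_d = π/t_p = π/0.210 = 15.0 rad/s.
ω_n = ω_d/√(1−ζ²) = 15.0/√0.195 = 33.8 rad/s.

ω_n ≈ 33.8 rad/s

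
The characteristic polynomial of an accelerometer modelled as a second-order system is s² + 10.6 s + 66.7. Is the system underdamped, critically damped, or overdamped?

underdamped

a² − 4b = 10.6² − 4·66.7 < 0 (complex roots); the system is underdamped.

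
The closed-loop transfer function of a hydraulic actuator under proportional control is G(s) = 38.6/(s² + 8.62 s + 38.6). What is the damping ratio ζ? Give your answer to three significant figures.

ζ ≈ 0.694

Comparing the denominator to s² + 2ζω_n s + ω_n²: ω_n = √38.6 = 6.21 rad/s, and 2ζω_n = 8.62 so ζ = 8.62/(2·6.21) = 0.694.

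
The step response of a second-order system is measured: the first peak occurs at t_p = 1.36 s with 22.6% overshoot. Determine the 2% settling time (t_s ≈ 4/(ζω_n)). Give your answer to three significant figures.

The overshoot fixes ζ = −ln(OS)/√(π²+ln²(OS)) = 0.428.
t_p = π/ω_d ⇒ ω_d = 2.31 rad/s; then ω_n = ω_d/√(1−ζ²) = 2.56 rad/s.
t_s ≈ 4/(ζω_n) = 4/(0.428·2.56) = 3.66 s.

t_s ≈ 3.66 s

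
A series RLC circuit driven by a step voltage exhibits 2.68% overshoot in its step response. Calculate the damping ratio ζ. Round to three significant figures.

ζ = −ln(OS)/√(π² + (ln OS)²). With OS = 0.0268, ln OS = −3.619 and ζ = 3.619/4.793 = 0.755.

ζ ≈ 0.755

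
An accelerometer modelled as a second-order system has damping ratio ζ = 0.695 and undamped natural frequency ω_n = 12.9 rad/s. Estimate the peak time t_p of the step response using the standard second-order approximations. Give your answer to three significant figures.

The damped frequency is ω_d = ω_n√(1−ζ²) = 12.9·√(1−0.483) = 9.28 rad/s.
Peak time t_p = π/ω_d = π/9.28 = 0.339 s.

t_p ≈ 0.339 s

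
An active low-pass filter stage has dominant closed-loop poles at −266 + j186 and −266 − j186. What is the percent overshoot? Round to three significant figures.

The poles are at −σ ± jω_d with σ = 266 and ω_d = 186, so ω_n = √(σ²+ω_d²) = 325 rad/s and ζ = σ/ω_n = 0.820.
%OS = 100 e^{−πζ/√(1−ζ²)} with ζ = 0.820 gives 1.12%.

%OS ≈ 1.12%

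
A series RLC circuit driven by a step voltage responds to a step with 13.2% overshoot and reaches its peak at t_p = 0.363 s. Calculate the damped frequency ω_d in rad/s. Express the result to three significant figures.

t_p = π/ω_d, so ω_d = π/0.363 = 8.65 rad/s.

ω_d ≈ 8.65 rad/s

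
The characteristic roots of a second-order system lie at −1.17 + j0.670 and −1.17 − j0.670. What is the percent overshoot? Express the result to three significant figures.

With σ = 1.17, ω_d = 0.670: ω_n = √(σ²+ω_d²) = 1.35 rad/s, ζ = σ/ω_n = 0.868.
%OS = 100 e^{−πζ/√(1−ζ²)} with ζ = 0.868 gives 0.414%.

%OS ≈ 0.414%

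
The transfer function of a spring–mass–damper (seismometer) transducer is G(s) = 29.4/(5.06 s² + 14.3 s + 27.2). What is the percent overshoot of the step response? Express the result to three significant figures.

%OS ≈ 8.94%

Dividing through by 5.06: denominator becomes s² + 2.826 s + 5.375.
So ω_n = √5.375 = 2.32 rad/s and ζ = 2.826/(2·2.32) = 0.609.
%OS = 100·exp(−πζ/√(1−ζ²)) = 8.94%.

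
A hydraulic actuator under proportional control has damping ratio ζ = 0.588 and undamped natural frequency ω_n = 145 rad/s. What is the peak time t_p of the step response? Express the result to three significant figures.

The damped frequency is ω_d = ω_n√(1−ζ²) = 145·√(1−0.346) = 117 rad/s.
Peak time t_p = π/ω_d = π/117 = 0.0268 s.

t_p ≈ 0.0268 s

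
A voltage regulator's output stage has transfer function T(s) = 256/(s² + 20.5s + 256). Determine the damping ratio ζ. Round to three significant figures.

ζ ≈ 0.641

Matching coefficients with s² + 2ζω_n s + ω_n² gives ω_n² = 256 ⇒ ω_n = 16.0 rad/s, and ζ = 20.5/(2ω_n) = 0.641.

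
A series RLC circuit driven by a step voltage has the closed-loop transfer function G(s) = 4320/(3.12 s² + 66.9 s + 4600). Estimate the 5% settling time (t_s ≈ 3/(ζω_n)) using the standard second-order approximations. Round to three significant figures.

Dividing through by 3.12: denominator becomes s² + 21.44 s + 1474.
So ω_n = √1474 = 38.4 rad/s and ζ = 21.44/(2·38.4) = 0.279.
t_s ≈ 3/(ζω_n) = 0.280 s.

t_s ≈ 0.280 s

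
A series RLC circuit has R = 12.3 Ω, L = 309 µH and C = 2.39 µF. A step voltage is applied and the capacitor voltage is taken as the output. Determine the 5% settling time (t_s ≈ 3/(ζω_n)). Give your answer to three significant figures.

t_s ≈ 0.000151 s

For a series RLC circuit (capacitor voltage as output), ω_n = 1/√(LC) = 1/√(309 µH · 2.39 µF) = 36800 rad/s.
ζ = (R/2)·√(C/L) = (12.3/2)·√(2.39 µF/309 µH) = 0.541.
t_s ≈ 3/(ζω_n) = 0.000151 s.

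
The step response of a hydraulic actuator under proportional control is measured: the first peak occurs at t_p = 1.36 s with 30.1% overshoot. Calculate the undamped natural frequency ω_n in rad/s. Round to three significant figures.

The overshoot fixes ζ = −ln(OS)/√(π²+ln²(OS)) = 0.357.
t_p = π/ω_d ⇒ ω_d = 2.31 rad/s; then ω_n = ω_d/√(1−ζ²) = 2.47 rad/s.

ω_n ≈ 2.47 rad/s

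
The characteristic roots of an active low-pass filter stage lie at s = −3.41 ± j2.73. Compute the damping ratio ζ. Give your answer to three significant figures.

With σ = 3.41, ω_d = 2.73: ω_n = √(σ²+ω_d²) = 4.37 rad/s, ζ = σ/ω_n = 0.781.

ζ ≈ 0.781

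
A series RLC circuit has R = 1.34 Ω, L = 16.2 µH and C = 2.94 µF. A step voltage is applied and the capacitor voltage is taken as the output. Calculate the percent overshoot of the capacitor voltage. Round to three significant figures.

%OS ≈ 39.2%

For a series RLC circuit (capacitor voltage as output), ω_n = 1/√(LC) = 1/√(16.2 µH · 2.94 µF) = 145000 rad/s.
ζ = (R/2)·√(C/L) = (1.34/2)·√(2.94 µF/16.2 µH) = 0.285.
Overshoot: exp(−π·0.285/√(1−0.285²)) = 0.392, i.e. 39.2%.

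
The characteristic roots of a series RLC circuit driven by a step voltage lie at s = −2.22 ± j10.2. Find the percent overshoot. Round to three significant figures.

|pole| = ω_n = √(2.22² + 10.2²) = 10.4 rad/s; ζ = cos θ = σ/ω_n = 0.213.
%OS = 100·exp(−πζ/√(1−ζ²)) = 50.5%.

%OS ≈ 50.5%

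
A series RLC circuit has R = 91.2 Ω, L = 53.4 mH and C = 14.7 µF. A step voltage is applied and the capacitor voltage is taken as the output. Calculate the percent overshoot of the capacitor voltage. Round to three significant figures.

For a series RLC circuit (capacitor voltage as output), ω_n = 1/√(LC) = 1/√(53.4 mH · 14.7 µF) = 1130 rad/s.
ζ = (R/2)·√(C/L) = (91.2/2)·√(14.7 µF/53.4 mH) = 0.757.
Overshoot: exp(−π·0.757/√(1−0.757²)) = 0.0264, i.e. 2.64%.

%OS ≈ 2.64%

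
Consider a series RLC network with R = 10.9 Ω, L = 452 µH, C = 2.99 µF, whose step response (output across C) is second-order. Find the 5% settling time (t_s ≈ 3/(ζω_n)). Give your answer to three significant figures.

For a series RLC circuit (capacitor voltage as output), ω_n = 1/√(LC) = 1/√(452 µH · 2.99 µF) = 27200 rad/s.
ζ = (R/2)·√(C/L) = (10.9/2)·√(2.99 µF/452 µH) = 0.443.
t_s ≈ 3/(ζω_n) = 0.000249 s.

t_s ≈ 0.000249 s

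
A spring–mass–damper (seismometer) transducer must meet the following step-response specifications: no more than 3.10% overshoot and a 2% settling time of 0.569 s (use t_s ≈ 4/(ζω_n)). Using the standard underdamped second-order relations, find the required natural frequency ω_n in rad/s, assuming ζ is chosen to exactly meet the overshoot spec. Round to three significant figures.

Inverting the overshoot relation: ζ = |ln 0.0310|/√(π² + ln²0.0310) = 0.742.
Then ω_n = 4/(ζ t_s) = 4/(0.742 × 0.569) = 9.48 rad/s.

ω_n ≈ 9.48 rad/s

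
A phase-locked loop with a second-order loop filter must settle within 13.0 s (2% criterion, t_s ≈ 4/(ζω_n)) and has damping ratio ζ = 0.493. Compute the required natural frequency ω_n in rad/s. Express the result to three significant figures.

ω_n ≈ 0.624 rad/s

Rearranging t_s ≈ 4/(ζω_n) gives ω_n = 4/(ζ·t_s) = 4/(0.493 × 13.0) = 0.624 rad/s.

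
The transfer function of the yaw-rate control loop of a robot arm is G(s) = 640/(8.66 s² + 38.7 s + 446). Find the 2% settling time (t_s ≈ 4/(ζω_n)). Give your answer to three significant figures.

Dividing through by 8.66: denominator becomes s² + 4.469 s + 51.50.
So ω_n = √51.50 = 7.18 rad/s and ζ = 4.469/(2·7.18) = 0.311.
t_s ≈ 4/(ζω_n) = 1.79 s.

t_s ≈ 1.79 s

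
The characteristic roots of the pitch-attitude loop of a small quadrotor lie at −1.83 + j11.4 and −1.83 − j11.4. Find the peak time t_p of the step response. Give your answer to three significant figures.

t_p ≈ 0.276 s

t_p = π/ω_d with ω_d = 11.4 (the imaginary part), so t_p = 0.276 s.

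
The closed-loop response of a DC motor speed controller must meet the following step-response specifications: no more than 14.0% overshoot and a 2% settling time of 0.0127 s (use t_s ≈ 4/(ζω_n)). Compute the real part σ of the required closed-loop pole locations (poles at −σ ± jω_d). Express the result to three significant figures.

σ ≈ 315

The settling-time spec alone fixes σ = ζω_n = 4/t_s = 4/0.0127 = 315.
(Overshoot then fixes ζ = 0.531 and hence ω_d = σ·√(1−ζ²)/ζ = 503 rad/s.)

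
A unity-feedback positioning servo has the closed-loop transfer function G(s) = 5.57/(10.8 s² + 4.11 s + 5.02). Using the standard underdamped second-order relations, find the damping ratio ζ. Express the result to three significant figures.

ζ ≈ 0.279

Dividing through by 10.8: denominator becomes s² + 0.3806 s + 0.4648.
So ω_n = √0.4648 = 0.682 rad/s and ζ = 0.3806/(2·0.682) = 0.279.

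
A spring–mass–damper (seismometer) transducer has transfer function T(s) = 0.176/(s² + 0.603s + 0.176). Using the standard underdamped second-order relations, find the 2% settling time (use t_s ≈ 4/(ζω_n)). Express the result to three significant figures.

t_s ≈ 13.3 s

Comparing the denominator to s² + 2ζω_n s + ω_n²: ω_n = √0.176 = 0.420 rad/s, and 2ζω_n = 0.603 so ζ = 0.603/(2·0.420) = 0.719.
t_s ≈ 4/(ζω_n) = 4/(0.719·0.420) = 13.3 s.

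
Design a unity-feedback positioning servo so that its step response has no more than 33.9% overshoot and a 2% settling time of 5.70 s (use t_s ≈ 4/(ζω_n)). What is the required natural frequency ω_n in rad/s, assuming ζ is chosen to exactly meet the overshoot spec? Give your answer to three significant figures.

ω_n ≈ 2.16 rad/s

From %OS = 100·exp(−πζ/√(1−ζ²)), invert to get ζ = −ln(OS)/√(π² + ln²(OS)) with OS = 0.339.
−ln 0.339 = 1.082, so ζ = 1.082/√(π² + 1.170) = 0.326.
From t_s ≈ 4/(ζω_n): ω_n = 4/(ζ·t_s) = 4/(0.326·5.70) = 2.16 rad/s.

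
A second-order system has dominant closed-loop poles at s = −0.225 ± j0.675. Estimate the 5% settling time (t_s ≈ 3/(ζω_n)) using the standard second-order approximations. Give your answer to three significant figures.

For poles at −σ ± jω_d, ζω_n = σ = 0.225, so t_s ≈ 3/σ = 13.3 s.

t_s ≈ 13.3 s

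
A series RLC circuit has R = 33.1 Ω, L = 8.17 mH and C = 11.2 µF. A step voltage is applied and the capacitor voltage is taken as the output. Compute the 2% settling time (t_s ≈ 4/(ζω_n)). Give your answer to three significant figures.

t_s ≈ 0.00197 s

For a series RLC circuit (capacitor voltage as output), ω_n = 1/√(LC) = 1/√(8.17 mH · 11.2 µF) = 3310 rad/s.
ζ = (R/2)·√(C/L) = (33.1/2)·√(11.2 µF/8.17 mH) = 0.613.
t_s ≈ 4/(ζω_n) = 0.00197 s.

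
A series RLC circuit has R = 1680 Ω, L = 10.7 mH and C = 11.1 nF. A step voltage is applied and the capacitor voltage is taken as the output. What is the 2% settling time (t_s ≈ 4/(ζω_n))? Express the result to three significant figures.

t_s ≈ 0.0000510 s

For a series RLC circuit (capacitor voltage as output), ω_n = 1/√(LC) = 1/√(10.7 mH · 11.1 nF) = 91800 rad/s.
ζ = (R/2)·√(C/L) = (1680/2)·√(11.1 nF/10.7 mH) = 0.856.
t_s ≈ 4/(ζω_n) = 0.0000510 s.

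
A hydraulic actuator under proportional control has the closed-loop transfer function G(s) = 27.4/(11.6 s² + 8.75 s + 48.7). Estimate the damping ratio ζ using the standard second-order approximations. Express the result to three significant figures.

Dividing through by 11.6: denominator becomes s² + 0.7543 s + 4.198.
So ω_n = √4.198 = 2.05 rad/s and ζ = 0.7543/(2·2.05) = 0.184.

ζ ≈ 0.184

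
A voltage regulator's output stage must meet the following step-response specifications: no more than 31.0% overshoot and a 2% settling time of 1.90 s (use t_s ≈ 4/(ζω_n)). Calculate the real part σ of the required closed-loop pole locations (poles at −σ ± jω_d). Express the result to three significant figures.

σ ≈ 2.11

The settling-time spec alone fixes σ = ζω_n = 4/t_s = 4/1.90 = 2.11.
(Overshoot then fixes ζ = 0.349 and hence ω_d = σ·√(1−ζ²)/ζ = 5.65 rad/s.)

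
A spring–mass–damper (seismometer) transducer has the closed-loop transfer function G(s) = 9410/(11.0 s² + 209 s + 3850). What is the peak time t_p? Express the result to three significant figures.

Dividing through by 11.0: denominator becomes s² + 19.00 s + 350.0.
So ω_n = √350.0 = 18.7 rad/s and ζ = 19.00/(2·18.7) = 0.508.
ω_d = ω_n√(1−ζ²) = 16.1 rad/s. t_p = π/ω_d = 0.195 s.

t_p ≈ 0.195 s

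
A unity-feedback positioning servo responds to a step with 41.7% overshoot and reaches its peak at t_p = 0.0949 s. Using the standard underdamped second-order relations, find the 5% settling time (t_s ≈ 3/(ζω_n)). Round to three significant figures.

t_s ≈ 0.325 s

The overshoot fixes ζ = −ln(OS)/√(π²+ln²(OS)) = 0.268.
t_p = π/ω_d ⇒ ω_d = 33.1 rad/s; then ω_n = ω_d/√(1−ζ²) = 34.4 rad/s.
t_s ≈ 3/(ζω_n) = 3/(0.268·34.4) = 0.325 s.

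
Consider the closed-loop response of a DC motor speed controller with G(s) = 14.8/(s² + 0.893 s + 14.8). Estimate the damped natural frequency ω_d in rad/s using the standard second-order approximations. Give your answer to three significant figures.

Comparing the denominator to s² + 2ζω_n s + ω_n²: ω_n = √14.8 = 3.85 rad/s, and 2ζω_n = 0.893 so ζ = 0.893/(2·3.85) = 0.116.
ω_d = ω_n√(1−ζ²) = 3.82 rad/s.

ω_d ≈ 3.82 rad/s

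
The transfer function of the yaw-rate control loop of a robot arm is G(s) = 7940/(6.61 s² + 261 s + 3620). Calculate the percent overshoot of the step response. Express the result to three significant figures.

Dividing through by 6.61: denominator becomes s² + 39.49 s + 547.7.
So ω_n = √547.7 = 23.4 rad/s and ζ = 39.49/(2·23.4) = 0.844.
%OS = 100 e^{−πζ/√(1−ζ²)} with ζ = 0.844 gives 0.718%.

%OS ≈ 0.718%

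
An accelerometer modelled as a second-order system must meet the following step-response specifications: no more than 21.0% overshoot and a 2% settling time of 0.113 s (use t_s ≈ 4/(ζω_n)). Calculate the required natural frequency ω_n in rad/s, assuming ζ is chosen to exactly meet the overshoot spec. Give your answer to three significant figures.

ω_n ≈ 79.6 rad/s

From %OS = 100·exp(−πζ/√(1−ζ²)), invert to get ζ = −ln(OS)/√(π² + ln²(OS)) with OS = 0.210.
−ln 0.210 = 1.561, so ζ = 1.561/√(π² + 2.436) = 0.445.
Then ω_n = 4/(ζ t_s) = 4/(0.445 × 0.113) = 79.6 rad/s.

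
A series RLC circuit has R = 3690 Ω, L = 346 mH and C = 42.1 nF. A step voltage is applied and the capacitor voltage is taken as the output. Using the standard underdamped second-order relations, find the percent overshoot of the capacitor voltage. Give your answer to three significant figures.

For a series RLC circuit (capacitor voltage as output), ω_n = 1/√(LC) = 1/√(346 mH · 42.1 nF) = 8290 rad/s.
ζ = (R/2)·√(C/L) = (3690/2)·√(42.1 nF/346 mH) = 0.644.
%OS = 100·exp(−πζ/√(1−ζ²)) = 7.12%.

%OS ≈ 7.12%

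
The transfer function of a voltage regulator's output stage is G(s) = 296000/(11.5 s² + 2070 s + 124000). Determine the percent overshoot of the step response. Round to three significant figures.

%OS ≈ 0.426%

Dividing through by 11.5: denominator becomes s² + 180.0 s + 10780.
So ω_n = √10780 = 104 rad/s and ζ = 180.0/(2·104) = 0.867.
%OS = 100·exp(−πζ/√(1−ζ²)) = 0.426%.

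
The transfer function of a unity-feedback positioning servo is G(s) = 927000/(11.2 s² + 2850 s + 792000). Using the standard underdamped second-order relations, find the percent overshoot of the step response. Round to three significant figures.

Dividing through by 11.2: denominator becomes s² + 254.5 s + 70710.
So ω_n = √70710 = 266 rad/s and ζ = 254.5/(2·266) = 0.478.
%OS = 100 e^{−πζ/√(1−ζ²)} with ζ = 0.478 gives 18.1%.

%OS ≈ 18.1%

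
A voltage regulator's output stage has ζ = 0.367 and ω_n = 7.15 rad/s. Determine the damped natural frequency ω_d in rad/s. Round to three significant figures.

ω_d = ω_n√(1−ζ²) = 7.15·√0.865 = 6.65 rad/s.

ω_d ≈ 6.65 rad/s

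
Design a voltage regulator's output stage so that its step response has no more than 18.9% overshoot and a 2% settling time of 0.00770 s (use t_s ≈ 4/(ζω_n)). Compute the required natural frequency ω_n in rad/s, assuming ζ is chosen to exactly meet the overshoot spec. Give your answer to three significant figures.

ω_n ≈ 1110 rad/s

Inverting the overshoot relation: ζ = |ln 0.189|/√(π² + ln²0.189) = 0.469.
From t_s ≈ 4/(ζω_n): ω_n = 4/(ζ·t_s) = 4/(0.469·0.00770) = 1110 rad/s.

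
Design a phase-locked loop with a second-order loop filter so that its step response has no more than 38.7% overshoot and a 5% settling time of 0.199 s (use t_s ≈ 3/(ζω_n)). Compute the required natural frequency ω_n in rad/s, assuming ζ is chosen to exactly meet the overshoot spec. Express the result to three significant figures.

ω_n ≈ 52.1 rad/s

ζ = −ln(OS)/√(π² + (ln OS)²). With OS = 0.387, ln OS = −0.9493 and ζ = 0.9493/3.282 = 0.289.
From t_s ≈ 3/(ζω_n): ω_n = 3/(ζ·t_s) = 3/(0.289·0.199) = 52.1 rad/s.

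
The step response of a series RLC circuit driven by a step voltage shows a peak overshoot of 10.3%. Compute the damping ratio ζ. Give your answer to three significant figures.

Inverting the overshoot relation: ζ = |ln 0.103|/√(π² + ln²0.103) = 0.586.

ζ ≈ 0.586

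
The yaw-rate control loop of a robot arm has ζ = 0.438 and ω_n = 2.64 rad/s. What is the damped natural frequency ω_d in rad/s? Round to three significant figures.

ω_d ≈ 2.37 rad/s

ω_d = ω_n√(1−ζ²) = 2.64·√0.808 = 2.37 rad/s.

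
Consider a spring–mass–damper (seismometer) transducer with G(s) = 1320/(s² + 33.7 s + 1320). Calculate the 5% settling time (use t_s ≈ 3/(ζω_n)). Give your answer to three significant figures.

Comparing the denominator to s² + 2ζω_n s + ω_n²: ω_n = √1320 = 36.3 rad/s, and 2ζω_n = 33.7 so ζ = 33.7/(2·36.3) = 0.464.
t_s ≈ 3/(ζω_n) = 3/(0.464·36.3) = 0.178 s.

t_s ≈ 0.178 s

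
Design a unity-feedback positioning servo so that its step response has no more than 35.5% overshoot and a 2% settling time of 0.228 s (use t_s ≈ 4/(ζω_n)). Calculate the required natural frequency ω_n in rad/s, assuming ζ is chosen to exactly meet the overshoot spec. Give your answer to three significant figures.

From %OS = 100·exp(−πζ/√(1−ζ²)), invert to get ζ = −ln(OS)/√(π² + ln²(OS)) with OS = 0.355.
−ln 0.355 = 1.036, so ζ = 1.036/√(π² + 1.073) = 0.313.
From t_s ≈ 4/(ζω_n): ω_n = 4/(ζ·t_s) = 4/(0.313·0.228) = 56.0 rad/s.

ω_n ≈ 56.0 rad/s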